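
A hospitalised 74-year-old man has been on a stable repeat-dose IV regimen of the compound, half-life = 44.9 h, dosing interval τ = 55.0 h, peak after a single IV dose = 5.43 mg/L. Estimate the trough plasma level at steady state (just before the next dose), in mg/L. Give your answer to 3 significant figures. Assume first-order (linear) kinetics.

k = ln2 / t½ = 0.693147 / 44.9 = 0.01544 h⁻¹
e^(−kτ) = e^(−0.01544 × 55.0) = 0.4278
Accumulation ratio R = 1 / (1 − e^(−kτ)) = 1 / (1 − 0.4278) = 1.748
Steady-state trough = C₀ × R × e^(−kτ) = 5.43 × 1.748 × 0.4278 = 4.061 mg/L

4.06 mg/L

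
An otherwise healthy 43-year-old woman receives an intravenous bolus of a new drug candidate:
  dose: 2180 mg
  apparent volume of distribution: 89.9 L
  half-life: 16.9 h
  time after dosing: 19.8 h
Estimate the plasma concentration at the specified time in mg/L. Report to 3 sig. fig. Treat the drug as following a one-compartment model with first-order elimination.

10.8 mg/L

C₀ = Dose / Vd = 2180 / 89.9 = 24.25 mg/L
k = ln2 / t½ = 0.693147 / 16.9 = 0.04101 h⁻¹
C = C₀ · e^(−k·t) = 24.25 × e^(−0.04101 × 19.8)
  = 24.25 × 0.4440 = 10.77 mg/L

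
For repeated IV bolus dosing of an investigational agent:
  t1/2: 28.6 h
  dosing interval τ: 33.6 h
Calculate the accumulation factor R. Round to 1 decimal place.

1.8

k = ln2 / t½ = 0.693147 / 28.6 = 0.02424 h⁻¹
e^(−kτ) = e^(−0.02424 × 33.6) = 0.4429
Accumulation ratio R = 1 / (1 − e^(−kτ)) = 1 / (1 − 0.4429) = 1.795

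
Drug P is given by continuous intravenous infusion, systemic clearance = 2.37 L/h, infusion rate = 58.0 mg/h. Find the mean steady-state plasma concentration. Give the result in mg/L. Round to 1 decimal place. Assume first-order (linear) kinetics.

At steady state Css = R₀ / CL = 58.0 / 2.370 = 24.47 mg/L

24.5 mg/L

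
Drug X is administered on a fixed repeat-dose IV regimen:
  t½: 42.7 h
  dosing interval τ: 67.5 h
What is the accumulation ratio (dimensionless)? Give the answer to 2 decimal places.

1.50

k = ln2 / t½ = 0.693147 / 42.7 = 0.01623 h⁻¹
e^(−kτ) = e^(−0.01623 × 67.5) = 0.3344
Accumulation ratio R = 1 / (1 − e^(−kτ)) = 1 / (1 − 0.3344) = 1.502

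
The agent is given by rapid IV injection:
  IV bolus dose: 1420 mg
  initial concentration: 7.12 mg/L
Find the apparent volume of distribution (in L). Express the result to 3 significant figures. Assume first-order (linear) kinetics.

199 L

Vd = Dose / C₀ = 1420 / 7.12 = 199.4 L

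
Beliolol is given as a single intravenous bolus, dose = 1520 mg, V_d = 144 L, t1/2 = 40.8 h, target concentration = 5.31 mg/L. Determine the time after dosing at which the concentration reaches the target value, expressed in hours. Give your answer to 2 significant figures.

C₀ = Dose / Vd = 1520 / 144 = 10.56 mg/L
k = ln2 / t½ = 0.693147 / 40.8 = 0.01699 h⁻¹
t = ln(C₀ / C) / k = ln(10.56 / 5.31) / 0.01699
  = ln(1.989) / 0.01699 = 0.6876 / 0.01699 = 40.47 h

40 h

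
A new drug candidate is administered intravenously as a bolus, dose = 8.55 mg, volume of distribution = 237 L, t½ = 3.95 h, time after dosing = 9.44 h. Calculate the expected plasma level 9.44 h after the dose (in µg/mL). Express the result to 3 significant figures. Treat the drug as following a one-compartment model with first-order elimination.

0.00688 µg/mL

C₀ = Dose / Vd = 8.550 / 237 = 0.03608 mg/L
k = ln2 / t½ = 0.693147 / 3.95 = 0.1755 h⁻¹
C = C₀ · e^(−k·t) = 0.03608 × e^(−0.1755 × 9.44)
  = 0.03608 × 0.1908 = 0.006884 mg/L
(0.006884 mg/L = 0.006884 µg/mL)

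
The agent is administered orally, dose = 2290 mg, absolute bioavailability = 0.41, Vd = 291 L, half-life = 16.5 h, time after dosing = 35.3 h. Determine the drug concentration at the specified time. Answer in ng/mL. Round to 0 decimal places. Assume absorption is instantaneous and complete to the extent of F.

732 ng/mL

Amount reaching circulation = F × Dose = 0.41 × 2290 = 938.9 mg
C₀ = F·Dose / Vd = 938.9 / 291 = 3.226 mg/L
k = ln2 / t½ = 0.693147 / 16.5 = 0.04201 h⁻¹
C = C₀ · e^(−k·t) = 3.226 × e^(−0.04201 × 35.3)
  = 3.226 × 0.2270 = 0.7323 mg/L
Convert: 0.7323 mg/L × 1000 = 732.3 ng/mL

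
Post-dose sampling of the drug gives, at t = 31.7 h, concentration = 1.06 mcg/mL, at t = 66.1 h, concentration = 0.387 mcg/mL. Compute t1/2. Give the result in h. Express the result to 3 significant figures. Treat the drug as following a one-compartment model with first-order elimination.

k = ln(C₁/C₂) / (t₂ − t₁) = ln(1.06/0.387) / (66.1 − 31.7)
  = 1.008 / 34.40 = 0.02930 h⁻¹
t½ = ln2 / k = 0.693147 / 0.02930 = 23.66 h

23.7 h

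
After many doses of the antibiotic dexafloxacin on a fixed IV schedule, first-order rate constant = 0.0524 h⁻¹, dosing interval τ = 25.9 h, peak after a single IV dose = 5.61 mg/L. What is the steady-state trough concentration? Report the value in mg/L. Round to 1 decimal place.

e^(−kτ) = e^(−0.05240 × 25.9) = 0.2574
Accumulation ratio R = 1 / (1 − e^(−kτ)) = 1 / (1 − 0.2574) = 1.347
Steady-state trough = C₀ × R × e^(−kτ) = 5.61 × 1.347 × 0.2574 = 1.945 mg/L

1.9 mg/L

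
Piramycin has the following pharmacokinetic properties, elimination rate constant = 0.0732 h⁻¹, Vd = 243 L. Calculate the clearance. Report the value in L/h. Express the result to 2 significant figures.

18 L/h

CL = k × Vd = 0.0732 × 243 = 17.79 L/h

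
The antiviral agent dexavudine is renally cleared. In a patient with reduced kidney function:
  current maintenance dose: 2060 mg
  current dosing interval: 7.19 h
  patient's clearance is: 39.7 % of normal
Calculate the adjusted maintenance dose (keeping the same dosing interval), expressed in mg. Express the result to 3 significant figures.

818 mg

To keep the same average steady-state level, dosing rate must scale with clearance.
CL ratio = 39.7 / 100 = 0.3970
New dose (same interval) = 2060 × 0.3970 = 817.8 mg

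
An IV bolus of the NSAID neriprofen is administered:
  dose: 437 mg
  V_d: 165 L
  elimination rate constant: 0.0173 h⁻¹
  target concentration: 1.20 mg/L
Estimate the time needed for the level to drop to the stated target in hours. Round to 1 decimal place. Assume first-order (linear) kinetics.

45.8 h

C₀ = Dose / Vd = 437.0 / 165 = 2.648 mg/L
t = ln(C₀ / C) / k = ln(2.648 / 1.20) / 0.01730
  = ln(2.207) / 0.01730 = 0.7916 / 0.01730 = 45.76 h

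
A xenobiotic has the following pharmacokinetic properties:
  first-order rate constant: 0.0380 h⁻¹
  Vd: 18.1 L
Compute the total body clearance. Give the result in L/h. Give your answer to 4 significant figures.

0.6878 L/h

CL = k × Vd = 0.0380 × 18.1 = 0.6878 L/h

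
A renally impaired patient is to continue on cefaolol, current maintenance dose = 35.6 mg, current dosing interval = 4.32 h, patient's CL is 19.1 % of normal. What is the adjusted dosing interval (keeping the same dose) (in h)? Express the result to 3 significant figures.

To keep the same average steady-state level, dosing rate must scale with clearance.
CL ratio = 19.1 / 100 = 0.1910
New interval (same dose) = 4.32 / 0.1910 = 22.62 h

22.6 h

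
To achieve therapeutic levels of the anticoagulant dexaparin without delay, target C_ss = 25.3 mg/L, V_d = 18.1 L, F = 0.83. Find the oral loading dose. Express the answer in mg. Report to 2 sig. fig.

550 mg

LD = Css × Vd / F = 25.3 × 18.1 / 0.83 = 551.7 mg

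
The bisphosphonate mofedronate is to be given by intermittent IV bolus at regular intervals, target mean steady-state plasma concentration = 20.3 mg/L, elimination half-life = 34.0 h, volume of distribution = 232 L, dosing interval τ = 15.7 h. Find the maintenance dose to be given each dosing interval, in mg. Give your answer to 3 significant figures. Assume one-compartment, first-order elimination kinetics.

1510 mg

k = ln2 / t½ = 0.693147 / 34.0 = 0.02039 h⁻¹
CL = k × Vd = 0.02039 × 232 = 4.730 L/h
At steady state, Dose/τ = Css × CL.
Dose = Css × CL × τ = 20.3 × 4.730 × 15.7 = 1507 mg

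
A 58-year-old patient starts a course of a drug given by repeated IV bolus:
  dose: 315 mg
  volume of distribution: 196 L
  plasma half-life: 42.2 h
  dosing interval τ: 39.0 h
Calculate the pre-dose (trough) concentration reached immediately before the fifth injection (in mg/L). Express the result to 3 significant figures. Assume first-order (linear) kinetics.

C₀ per dose = Dose / Vd = 315 / 196 = 1.607 mg/L
k = ln2 / t½ = 0.693147 / 42.2 = 0.01643 h⁻¹
Fraction remaining after one interval: r = e^(−kτ) = e^(−0.01643 × 39.0) = 0.5269
Before dose 5, 4 doses have been given (aged 1τ, 2τ, 3τ, 4τ).
C_trough = C₀ × (r + r² + … + r^4) = C₀ × r(1−r^4)/(1−r)
        = 1.607 × 0.5269 × (1 − 0.07707) / (1 − 0.5269) = 1.652 mg/L

1.65 mg/L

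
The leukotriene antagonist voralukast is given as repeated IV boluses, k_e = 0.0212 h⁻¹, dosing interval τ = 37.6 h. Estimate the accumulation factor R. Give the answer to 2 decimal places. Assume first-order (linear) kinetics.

1.82

e^(−kτ) = e^(−0.02120 × 37.6) = 0.4506
Accumulation ratio R = 1 / (1 − e^(−kτ)) = 1 / (1 − 0.4506) = 1.820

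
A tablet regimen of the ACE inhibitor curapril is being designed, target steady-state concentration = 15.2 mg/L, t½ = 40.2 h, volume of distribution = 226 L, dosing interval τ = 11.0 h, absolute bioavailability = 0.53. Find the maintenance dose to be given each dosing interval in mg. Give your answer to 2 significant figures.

1200 mg

k = ln2 / t½ = 0.693147 / 40.2 = 0.01724 h⁻¹
CL = k × Vd = 0.01724 × 226 = 3.896 L/h
At steady state, F × (Dose/τ) = Css × CL.
Dose = Css × CL × τ / F = 15.2 × 3.896 × 11.0 / 0.53 = 1229 mg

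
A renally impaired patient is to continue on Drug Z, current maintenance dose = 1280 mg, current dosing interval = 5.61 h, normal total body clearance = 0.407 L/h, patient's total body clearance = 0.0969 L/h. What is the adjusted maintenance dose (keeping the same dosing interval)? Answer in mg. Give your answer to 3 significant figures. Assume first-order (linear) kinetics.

To keep the same average steady-state level, dosing rate must scale with clearance.
CL ratio = 0.0969 / 0.407 = 0.2381
New dose (same interval) = 1280 × 0.2381 = 304.8 mg

305 mg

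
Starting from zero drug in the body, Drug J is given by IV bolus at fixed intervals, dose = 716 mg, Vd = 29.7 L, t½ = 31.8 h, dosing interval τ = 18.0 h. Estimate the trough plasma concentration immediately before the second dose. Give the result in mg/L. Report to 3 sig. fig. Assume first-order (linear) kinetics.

16.3 mg/L

C₀ per dose = Dose / Vd = 716 / 29.7 = 24.11 mg/L
k = ln2 / t½ = 0.693147 / 31.8 = 0.02180 h⁻¹
Fraction remaining after one interval: r = e^(−kτ) = e^(−0.02180 × 18.0) = 0.6754
Before dose 2, 1 dose has been given (aged 1τ).
C_trough = C₀ × r = 24.11 × 0.6754 = 16.28 mg/L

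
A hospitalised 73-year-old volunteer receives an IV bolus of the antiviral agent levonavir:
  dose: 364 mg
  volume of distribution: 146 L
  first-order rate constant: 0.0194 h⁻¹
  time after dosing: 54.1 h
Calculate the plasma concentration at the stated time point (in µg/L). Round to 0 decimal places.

873 µg/L

C₀ = Dose / Vd = 364.0 / 146 = 2.493 mg/L
C = C₀ · e^(−k·t) = 2.493 × e^(−0.01940 × 54.1)
  = 2.493 × 0.3501 = 0.8728 mg/L
Convert: 0.8728 mg/L × 1000 = 872.8 µg/L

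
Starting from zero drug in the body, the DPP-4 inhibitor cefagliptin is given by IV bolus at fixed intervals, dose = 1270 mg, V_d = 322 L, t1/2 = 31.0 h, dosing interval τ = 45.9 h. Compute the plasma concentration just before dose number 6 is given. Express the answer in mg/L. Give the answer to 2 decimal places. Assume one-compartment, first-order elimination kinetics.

2.19 mg/L

C₀ per dose = Dose / Vd = 1270 / 322 = 3.944 mg/L
k = ln2 / t½ = 0.693147 / 31.0 = 0.02236 h⁻¹
Fraction remaining after one interval: r = e^(−kτ) = e^(−0.02236 × 45.9) = 0.3583
Before dose 6, 5 doses have been given (aged 1τ, 2τ, 3τ, 4τ, 5τ).
C_trough = C₀ × (r + r² + … + r^5) = C₀ × r(1−r^5)/(1−r)
        = 3.944 × 0.3583 × (1 − 0.005905) / (1 − 0.3583) = 2.189 mg/L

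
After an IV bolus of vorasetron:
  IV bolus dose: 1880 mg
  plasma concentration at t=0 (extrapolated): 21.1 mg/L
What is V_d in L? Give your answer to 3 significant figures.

89.1 L

Vd = Dose / C₀ = 1880 / 21.1 = 89.10 L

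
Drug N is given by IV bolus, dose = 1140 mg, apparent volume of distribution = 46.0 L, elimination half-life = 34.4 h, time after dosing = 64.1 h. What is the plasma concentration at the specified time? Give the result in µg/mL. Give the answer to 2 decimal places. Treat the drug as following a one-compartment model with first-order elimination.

6.81 µg/mL

C₀ = Dose / Vd = 1140 / 46.0 = 24.78 mg/L
k = ln2 / t½ = 0.693147 / 34.4 = 0.02015 h⁻¹
C = C₀ · e^(−k·t) = 24.78 × e^(−0.02015 × 64.1)
  = 24.78 × 0.2748 = 6.810 mg/L
(6.810 mg/L = 6.810 µg/mL)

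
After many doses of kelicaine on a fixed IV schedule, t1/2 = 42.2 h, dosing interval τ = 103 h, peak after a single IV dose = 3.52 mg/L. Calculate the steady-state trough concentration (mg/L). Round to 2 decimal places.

0.79 mg/L

k = ln2 / t½ = 0.693147 / 42.2 = 0.01643 h⁻¹
e^(−kτ) = e^(−0.01643 × 103) = 0.1841
Accumulation ratio R = 1 / (1 − e^(−kτ)) = 1 / (1 − 0.1841) = 1.226
Steady-state trough = C₀ × R × e^(−kτ) = 3.52 × 1.226 × 0.1841 = 0.7945 mg/L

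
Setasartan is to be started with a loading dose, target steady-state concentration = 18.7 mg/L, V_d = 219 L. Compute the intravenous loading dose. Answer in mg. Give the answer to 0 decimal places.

4095 mg

LD = Css × Vd = 18.7 × 219 = 4095 mg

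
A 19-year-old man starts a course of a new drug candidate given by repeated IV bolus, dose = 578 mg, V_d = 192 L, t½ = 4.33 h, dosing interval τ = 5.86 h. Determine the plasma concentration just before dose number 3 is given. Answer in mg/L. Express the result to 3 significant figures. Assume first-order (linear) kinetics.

1.64 mg/L

C₀ per dose = Dose / Vd = 578 / 192 = 3.010 mg/L
k = ln2 / t½ = 0.693147 / 4.33 = 0.1601 h⁻¹
Fraction remaining after one interval: r = e^(−kτ) = e^(−0.1601 × 5.86) = 0.3913
Before dose 3, 2 doses have been given (aged 1τ, 2τ).
C_trough = C₀ × (r + r²) = 3.010 × (0.3913 + 0.1531) = 1.639 mg/L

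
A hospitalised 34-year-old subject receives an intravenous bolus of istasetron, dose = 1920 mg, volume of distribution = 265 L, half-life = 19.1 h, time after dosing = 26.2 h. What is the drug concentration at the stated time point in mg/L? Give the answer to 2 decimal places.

C₀ = Dose / Vd = 1920 / 265 = 7.245 mg/L
k = ln2 / t½ = 0.693147 / 19.1 = 0.03629 h⁻¹
C = C₀ · e^(−k·t) = 7.245 × e^(−0.03629 × 26.2)
  = 7.245 × 0.3864 = 2.799 mg/L

2.80 mg/L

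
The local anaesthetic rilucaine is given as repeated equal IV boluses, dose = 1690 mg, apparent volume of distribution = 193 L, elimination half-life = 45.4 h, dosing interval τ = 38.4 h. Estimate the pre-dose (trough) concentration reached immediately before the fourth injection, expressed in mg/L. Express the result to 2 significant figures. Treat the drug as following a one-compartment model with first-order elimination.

C₀ per dose = Dose / Vd = 1690 / 193 = 8.756 mg/L
k = ln2 / t½ = 0.693147 / 45.4 = 0.01527 h⁻¹
Fraction remaining after one interval: r = e^(−kτ) = e^(−0.01527 × 38.4) = 0.5563
Before dose 4, 3 doses have been given (aged 1τ, 2τ, 3τ).
C_trough = C₀ × (r + r² + … + r^3) = C₀ × r(1−r^3)/(1−r)
        = 8.756 × 0.5563 × (1 − 0.1722) / (1 − 0.5563) = 9.088 mg/L

9.1 mg/L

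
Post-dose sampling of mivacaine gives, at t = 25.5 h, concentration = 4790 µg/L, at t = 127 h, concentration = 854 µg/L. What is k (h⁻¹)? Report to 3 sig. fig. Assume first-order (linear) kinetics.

0.0170 h⁻¹

k = ln(C₁/C₂) / (t₂ − t₁) = ln(4790/854) / (127 − 25.5)
  = 1.724 / 101.5 = 0.01699 h⁻¹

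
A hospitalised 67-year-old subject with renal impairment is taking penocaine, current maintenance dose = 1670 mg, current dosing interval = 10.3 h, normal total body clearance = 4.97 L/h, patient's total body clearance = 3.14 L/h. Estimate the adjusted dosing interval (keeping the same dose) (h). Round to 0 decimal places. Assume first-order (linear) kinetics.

16 h

To keep the same average steady-state level, dosing rate must scale with clearance.
CL ratio = 3.14 / 4.97 = 0.6318
New interval (same dose) = 10.3 / 0.6318 = 16.30 h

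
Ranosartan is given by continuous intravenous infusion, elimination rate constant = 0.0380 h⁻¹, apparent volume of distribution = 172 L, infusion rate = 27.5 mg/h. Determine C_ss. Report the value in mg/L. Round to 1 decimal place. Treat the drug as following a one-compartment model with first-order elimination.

4.2 mg/L

CL = k × Vd = 0.03800 × 172 = 6.536 L/h
At steady state Css = R₀ / CL = 27.5 / 6.536 = 4.207 mg/L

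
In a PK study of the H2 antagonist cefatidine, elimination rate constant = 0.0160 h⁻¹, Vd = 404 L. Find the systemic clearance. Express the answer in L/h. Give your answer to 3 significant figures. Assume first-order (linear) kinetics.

CL = k × Vd = 0.0160 × 404 = 6.464 L/h

6.46 L/h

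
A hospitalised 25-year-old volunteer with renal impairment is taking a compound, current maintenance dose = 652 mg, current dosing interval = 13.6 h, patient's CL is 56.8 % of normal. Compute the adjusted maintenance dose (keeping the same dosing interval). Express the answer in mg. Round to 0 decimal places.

370 mg

To keep the same average steady-state level, dosing rate must scale with clearance.
CL ratio = 56.8 / 100 = 0.5680
New dose (same interval) = 652 × 0.5680 = 370.3 mg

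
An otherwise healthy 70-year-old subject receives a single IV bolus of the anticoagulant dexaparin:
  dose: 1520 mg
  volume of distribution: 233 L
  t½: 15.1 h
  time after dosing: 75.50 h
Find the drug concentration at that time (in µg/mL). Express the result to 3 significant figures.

0.204 µg/mL

C₀ = Dose / Vd = 1520 / 233 = 6.524 mg/L
k = ln2 / t½ = 0.693147 / 15.1 = 0.04590 h⁻¹
t / t½ = 75.50 / 15.1 = 5 half-lives
C = C₀ × (1/2)^5 = 6.524 × 0.03125 = 0.2039 mg/L
(0.2039 mg/L = 0.2039 µg/mL)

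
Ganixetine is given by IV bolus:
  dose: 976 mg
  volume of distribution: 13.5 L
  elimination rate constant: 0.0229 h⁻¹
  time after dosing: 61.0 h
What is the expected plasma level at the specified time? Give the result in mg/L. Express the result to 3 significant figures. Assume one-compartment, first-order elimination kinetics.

17.9 mg/L

C₀ = Dose / Vd = 976.0 / 13.5 = 72.30 mg/L
C = C₀ · e^(−k·t) = 72.30 × e^(−0.02290 × 61.0)
  = 72.30 × 0.2474 = 17.89 mg/L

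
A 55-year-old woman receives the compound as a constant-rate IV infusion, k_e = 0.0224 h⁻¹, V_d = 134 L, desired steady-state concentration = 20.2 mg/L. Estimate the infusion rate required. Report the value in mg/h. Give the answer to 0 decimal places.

61 mg/h

CL = k × Vd = 0.02240 × 134 = 3.002 L/h
At steady state, infusion rate R₀ = Css × CL = 20.2 × 3.002 = 60.64 mg/h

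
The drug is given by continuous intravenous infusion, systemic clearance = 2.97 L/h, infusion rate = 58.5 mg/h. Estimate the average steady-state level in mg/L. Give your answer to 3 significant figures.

19.7 mg/L

At steady state Css = R₀ / CL = 58.5 / 2.970 = 19.70 mg/L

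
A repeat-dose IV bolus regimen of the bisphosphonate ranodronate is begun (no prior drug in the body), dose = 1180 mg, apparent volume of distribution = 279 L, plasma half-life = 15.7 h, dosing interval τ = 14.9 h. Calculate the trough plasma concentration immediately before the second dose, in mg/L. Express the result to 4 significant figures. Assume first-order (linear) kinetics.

C₀ per dose = Dose / Vd = 1180 / 279 = 4.229 mg/L
k = ln2 / t½ = 0.693147 / 15.7 = 0.04415 h⁻¹
Fraction remaining after one interval: r = e^(−kτ) = e^(−0.04415 × 14.9) = 0.5180
Before dose 2, 1 dose has been given (aged 1τ).
C_trough = C₀ × r = 4.229 × 0.5180 = 2.191 mg/L

2.191 mg/L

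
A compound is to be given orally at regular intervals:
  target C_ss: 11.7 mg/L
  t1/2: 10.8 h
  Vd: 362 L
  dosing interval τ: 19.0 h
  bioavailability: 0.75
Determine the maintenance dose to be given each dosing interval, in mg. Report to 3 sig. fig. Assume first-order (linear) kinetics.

k = ln2 / t½ = 0.693147 / 10.8 = 0.06418 h⁻¹
CL = k × Vd = 0.06418 × 362 = 23.23 L/h
At steady state, F × (Dose/τ) = Css × CL.
Dose = Css × CL × τ / F = 11.7 × 23.23 × 19.0 / 0.75 = 6885 mg

6890 mg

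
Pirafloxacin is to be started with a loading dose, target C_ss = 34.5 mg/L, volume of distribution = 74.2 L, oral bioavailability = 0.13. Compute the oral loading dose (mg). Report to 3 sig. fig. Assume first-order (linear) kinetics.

LD = Css × Vd / F = 34.5 × 74.2 / 0.13 = 19690 mg

19700 mg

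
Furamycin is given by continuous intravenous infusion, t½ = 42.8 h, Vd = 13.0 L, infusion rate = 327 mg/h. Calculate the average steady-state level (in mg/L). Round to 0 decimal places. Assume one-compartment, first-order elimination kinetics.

1553 mg/L

k = ln2 / t½ = 0.693147 / 42.8 = 0.01620 h⁻¹
CL = k × Vd = 0.01620 × 13.0 = 0.2106 L/h
At steady state Css = R₀ / CL = 327 / 0.2106 = 1553 mg/L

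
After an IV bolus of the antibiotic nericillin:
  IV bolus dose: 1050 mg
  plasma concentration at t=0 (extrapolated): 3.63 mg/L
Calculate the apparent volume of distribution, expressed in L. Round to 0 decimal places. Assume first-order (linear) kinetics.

289 L

Vd = Dose / C₀ = 1050 / 3.63 = 289.3 L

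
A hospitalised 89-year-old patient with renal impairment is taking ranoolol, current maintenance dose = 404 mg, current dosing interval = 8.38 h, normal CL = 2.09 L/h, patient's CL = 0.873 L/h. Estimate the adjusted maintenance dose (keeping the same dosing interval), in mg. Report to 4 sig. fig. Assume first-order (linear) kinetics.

To keep the same average steady-state level, dosing rate must scale with clearance.
CL ratio = 0.873 / 2.09 = 0.4177
New dose (same interval) = 404 × 0.4177 = 168.8 mg

168.8 mg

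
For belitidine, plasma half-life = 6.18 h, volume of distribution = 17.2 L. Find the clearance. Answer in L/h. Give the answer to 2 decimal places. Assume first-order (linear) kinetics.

k = ln2 / t½ = 0.693147 / 6.18 = 0.1122 h⁻¹
CL = k × Vd = 0.1122 × 17.2 = 1.930 L/h

1.93 L/h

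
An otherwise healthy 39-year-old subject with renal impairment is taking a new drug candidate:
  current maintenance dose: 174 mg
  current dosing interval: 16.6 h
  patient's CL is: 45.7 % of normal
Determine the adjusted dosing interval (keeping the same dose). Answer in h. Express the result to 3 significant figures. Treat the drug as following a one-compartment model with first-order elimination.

To keep the same average steady-state level, dosing rate must scale with clearance.
CL ratio = 45.7 / 100 = 0.4570
New interval (same dose) = 16.6 / 0.4570 = 36.32 h

36.3 h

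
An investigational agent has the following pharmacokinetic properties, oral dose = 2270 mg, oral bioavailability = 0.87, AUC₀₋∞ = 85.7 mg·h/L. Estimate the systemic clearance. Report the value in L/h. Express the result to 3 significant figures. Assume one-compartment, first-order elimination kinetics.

CL = F·Dose / AUC = 0.87 × 2270 / 85.7 = 23.04 L/h

23.0 L/h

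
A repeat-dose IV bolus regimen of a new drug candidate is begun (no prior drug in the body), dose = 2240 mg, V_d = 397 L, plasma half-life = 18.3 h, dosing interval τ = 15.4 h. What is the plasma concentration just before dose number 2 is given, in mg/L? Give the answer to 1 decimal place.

C₀ per dose = Dose / Vd = 2240 / 397 = 5.642 mg/L
k = ln2 / t½ = 0.693147 / 18.3 = 0.03788 h⁻¹
Fraction remaining after one interval: r = e^(−kτ) = e^(−0.03788 × 15.4) = 0.5580
Before dose 2, 1 dose has been given (aged 1τ).
C_trough = C₀ × r = 5.642 × 0.5580 = 3.148 mg/L

3.1 mg/L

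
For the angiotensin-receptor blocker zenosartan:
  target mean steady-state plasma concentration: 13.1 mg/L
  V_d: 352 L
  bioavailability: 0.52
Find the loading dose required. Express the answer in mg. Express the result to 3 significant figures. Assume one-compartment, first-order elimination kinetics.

LD = Css × Vd / F = 13.1 × 352 / 0.52 = 8868 mg

8870 mg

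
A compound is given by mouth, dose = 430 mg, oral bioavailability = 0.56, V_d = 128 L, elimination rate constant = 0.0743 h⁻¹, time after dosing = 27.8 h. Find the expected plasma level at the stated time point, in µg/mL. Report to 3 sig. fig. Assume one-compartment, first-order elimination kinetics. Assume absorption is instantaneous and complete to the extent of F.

Amount reaching circulation = F × Dose = 0.56 × 430.0 = 240.8 mg
C₀ = F·Dose / Vd = 240.8 / 128 = 1.881 mg/L
C = C₀ · e^(−k·t) = 1.881 × e^(−0.07430 × 27.8)
  = 1.881 × 0.1267 = 0.2383 mg/L
(0.2383 mg/L = 0.2383 µg/mL)

0.238 µg/mL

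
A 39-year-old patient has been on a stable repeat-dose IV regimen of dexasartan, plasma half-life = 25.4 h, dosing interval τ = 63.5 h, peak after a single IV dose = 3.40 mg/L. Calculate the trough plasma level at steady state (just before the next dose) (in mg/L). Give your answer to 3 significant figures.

0.730 mg/L

k = ln2 / t½ = 0.693147 / 25.4 = 0.02729 h⁻¹
e^(−kτ) = e^(−0.02729 × 63.5) = 0.1768
Accumulation ratio R = 1 / (1 − e^(−kτ)) = 1 / (1 − 0.1768) = 1.215
Steady-state trough = C₀ × R × e^(−kτ) = 3.40 × 1.215 × 0.1768 = 0.7304 mg/L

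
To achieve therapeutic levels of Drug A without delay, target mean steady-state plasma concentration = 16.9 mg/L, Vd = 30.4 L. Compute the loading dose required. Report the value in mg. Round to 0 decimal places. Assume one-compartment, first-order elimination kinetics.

514 mg

LD = Css × Vd = 16.9 × 30.4 = 513.8 mg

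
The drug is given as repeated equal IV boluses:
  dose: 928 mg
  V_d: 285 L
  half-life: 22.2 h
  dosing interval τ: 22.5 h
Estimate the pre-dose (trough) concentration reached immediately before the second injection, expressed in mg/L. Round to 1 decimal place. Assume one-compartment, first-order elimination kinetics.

C₀ per dose = Dose / Vd = 928 / 285 = 3.256 mg/L
k = ln2 / t½ = 0.693147 / 22.2 = 0.03122 h⁻¹
Fraction remaining after one interval: r = e^(−kτ) = e^(−0.03122 × 22.5) = 0.4954
Before dose 2, 1 dose has been given (aged 1τ).
C_trough = C₀ × r = 3.256 × 0.4954 = 1.613 mg/L

1.6 mg/L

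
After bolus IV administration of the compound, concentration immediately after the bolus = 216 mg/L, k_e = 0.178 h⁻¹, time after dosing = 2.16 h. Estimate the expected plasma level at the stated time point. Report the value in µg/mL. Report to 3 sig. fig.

147 µg/mL

C = C₀ · e^(−k·t) = 216.0 × e^(−0.1780 × 2.16)
  = 216.0 × 0.6808 = 147.1 mg/L
(147.1 mg/L = 147.1 µg/mL)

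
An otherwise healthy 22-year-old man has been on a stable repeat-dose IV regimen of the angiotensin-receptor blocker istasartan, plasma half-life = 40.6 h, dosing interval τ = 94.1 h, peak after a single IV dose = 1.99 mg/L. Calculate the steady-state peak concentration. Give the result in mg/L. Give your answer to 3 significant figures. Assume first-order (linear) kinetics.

2.49 mg/L

k = ln2 / t½ = 0.693147 / 40.6 = 0.01707 h⁻¹
e^(−kτ) = e^(−0.01707 × 94.1) = 0.2006
Accumulation ratio R = 1 / (1 − e^(−kτ)) = 1 / (1 − 0.2006) = 1.251
Steady-state peak = C₀ × R = 1.99 × 1.251 = 2.489 mg/L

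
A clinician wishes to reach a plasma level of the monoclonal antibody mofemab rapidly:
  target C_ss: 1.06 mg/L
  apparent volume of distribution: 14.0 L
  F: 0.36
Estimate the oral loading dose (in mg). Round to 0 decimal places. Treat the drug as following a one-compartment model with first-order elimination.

41 mg

LD = Css × Vd / F = 1.06 × 14.0 / 0.36 = 41.22 mg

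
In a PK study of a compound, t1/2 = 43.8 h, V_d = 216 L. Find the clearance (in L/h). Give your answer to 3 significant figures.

k = ln2 / t½ = 0.693147 / 43.8 = 0.01583 h⁻¹
CL = k × Vd = 0.01583 × 216 = 3.419 L/h

3.42 L/h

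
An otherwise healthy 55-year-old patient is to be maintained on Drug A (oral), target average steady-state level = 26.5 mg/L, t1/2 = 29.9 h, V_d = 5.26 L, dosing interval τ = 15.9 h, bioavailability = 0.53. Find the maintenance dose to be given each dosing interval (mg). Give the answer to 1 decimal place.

96.9 mg

k = ln2 / t½ = 0.693147 / 29.9 = 0.02318 h⁻¹
CL = k × Vd = 0.02318 × 5.26 = 0.1219 L/h
At steady state, F × (Dose/τ) = Css × CL.
Dose = Css × CL × τ / F = 26.5 × 0.1219 × 15.9 / 0.53 = 96.91 mg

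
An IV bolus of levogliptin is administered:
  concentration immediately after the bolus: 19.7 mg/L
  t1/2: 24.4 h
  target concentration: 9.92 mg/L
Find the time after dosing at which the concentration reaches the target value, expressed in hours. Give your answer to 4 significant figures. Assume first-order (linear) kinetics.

k = ln2 / t½ = 0.693147 / 24.4 = 0.02841 h⁻¹
t = ln(C₀ / C) / k = ln(19.70 / 9.92) / 0.02841
  = ln(1.986) / 0.02841 = 0.6861 / 0.02841 = 24.15 h

24.15 h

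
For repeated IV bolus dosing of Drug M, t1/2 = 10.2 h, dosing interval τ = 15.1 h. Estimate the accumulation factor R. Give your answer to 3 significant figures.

k = ln2 / t½ = 0.693147 / 10.2 = 0.06796 h⁻¹
e^(−kτ) = e^(−0.06796 × 15.1) = 0.3584
Accumulation ratio R = 1 / (1 − e^(−kτ)) = 1 / (1 − 0.3584) = 1.559

1.56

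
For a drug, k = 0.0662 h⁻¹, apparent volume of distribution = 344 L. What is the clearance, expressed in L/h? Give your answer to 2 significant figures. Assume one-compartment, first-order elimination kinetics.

CL = k × Vd = 0.0662 × 344 = 22.77 L/h

23 L/h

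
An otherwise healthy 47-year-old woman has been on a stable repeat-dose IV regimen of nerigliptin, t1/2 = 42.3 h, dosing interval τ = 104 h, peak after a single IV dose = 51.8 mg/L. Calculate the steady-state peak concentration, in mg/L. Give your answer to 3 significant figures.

k = ln2 / t½ = 0.693147 / 42.3 = 0.01639 h⁻¹
e^(−kτ) = e^(−0.01639 × 104) = 0.1819
Accumulation ratio R = 1 / (1 − e^(−kτ)) = 1 / (1 − 0.1819) = 1.222
Steady-state peak = C₀ × R = 51.8 × 1.222 = 63.30 mg/L

63.3 mg/L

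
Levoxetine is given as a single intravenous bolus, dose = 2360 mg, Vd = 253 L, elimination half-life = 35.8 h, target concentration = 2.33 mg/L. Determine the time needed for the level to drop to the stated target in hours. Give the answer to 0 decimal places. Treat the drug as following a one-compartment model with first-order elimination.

72 h

C₀ = Dose / Vd = 2360 / 253 = 9.328 mg/L
k = ln2 / t½ = 0.693147 / 35.8 = 0.01936 h⁻¹
t = ln(C₀ / C) / k = ln(9.328 / 2.33) / 0.01936
  = ln(4.003) / 0.01936 = 1.387 / 0.01936 = 71.64 h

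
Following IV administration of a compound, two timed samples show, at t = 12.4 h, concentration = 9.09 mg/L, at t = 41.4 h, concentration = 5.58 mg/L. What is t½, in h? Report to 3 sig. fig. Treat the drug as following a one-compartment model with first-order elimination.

41.2 h

k = ln(C₁/C₂) / (t₂ − t₁) = ln(9.09/5.58) / (41.4 − 12.4)
  = 0.4880 / 29.00 = 0.01683 h⁻¹
t½ = ln2 / k = 0.693147 / 0.01683 = 41.19 h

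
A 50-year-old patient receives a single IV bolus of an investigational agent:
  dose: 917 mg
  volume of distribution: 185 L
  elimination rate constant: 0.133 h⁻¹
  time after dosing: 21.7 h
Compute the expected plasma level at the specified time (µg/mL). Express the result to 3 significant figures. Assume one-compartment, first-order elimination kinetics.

0.277 µg/mL

C₀ = Dose / Vd = 917.0 / 185 = 4.957 mg/L
C = C₀ · e^(−k·t) = 4.957 × e^(−0.1330 × 21.7)
  = 4.957 × 0.05579 = 0.2766 mg/L
(0.2766 mg/L = 0.2766 µg/mL)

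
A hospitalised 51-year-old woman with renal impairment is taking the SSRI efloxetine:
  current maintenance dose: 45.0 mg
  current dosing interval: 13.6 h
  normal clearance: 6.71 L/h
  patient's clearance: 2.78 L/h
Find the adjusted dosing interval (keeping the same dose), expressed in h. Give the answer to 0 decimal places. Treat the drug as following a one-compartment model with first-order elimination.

33 h

To keep the same average steady-state level, dosing rate must scale with clearance.
CL ratio = 2.78 / 6.71 = 0.4143
New interval (same dose) = 13.6 / 0.4143 = 32.83 h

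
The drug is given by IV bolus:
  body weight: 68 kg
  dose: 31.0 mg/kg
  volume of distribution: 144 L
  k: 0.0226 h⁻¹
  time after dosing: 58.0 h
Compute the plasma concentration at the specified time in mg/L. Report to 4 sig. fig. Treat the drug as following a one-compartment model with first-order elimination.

3.947 mg/L

Total dose = 31.0 × 68 = 2108 mg
C₀ = Dose / Vd = 2108 / 144 = 14.64 mg/L
C = C₀ · e^(−k·t) = 14.64 × e^(−0.02260 × 58.0)
  = 14.64 × 0.2696 = 3.947 mg/L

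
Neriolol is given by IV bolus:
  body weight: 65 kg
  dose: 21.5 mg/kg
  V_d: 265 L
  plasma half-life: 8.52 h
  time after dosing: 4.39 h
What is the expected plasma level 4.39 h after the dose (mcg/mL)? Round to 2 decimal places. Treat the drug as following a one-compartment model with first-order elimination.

Total dose = 21.5 × 65 = 1398 mg
C₀ = Dose / Vd = 1398 / 265 = 5.275 mg/L
k = ln2 / t½ = 0.693147 / 8.52 = 0.08136 h⁻¹
C = C₀ · e^(−k·t) = 5.275 × e^(−0.08136 × 4.39)
  = 5.275 × 0.6997 = 3.691 mg/L
(3.691 mg/L = 3.691 mcg/mL)

3.69 mcg/mL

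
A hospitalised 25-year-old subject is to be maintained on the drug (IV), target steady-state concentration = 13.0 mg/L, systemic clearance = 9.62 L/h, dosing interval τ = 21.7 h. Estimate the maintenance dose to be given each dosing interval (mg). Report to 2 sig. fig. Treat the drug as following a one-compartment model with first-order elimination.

2700 mg

At steady state, Dose/τ = Css × CL.
Dose = Css × CL × τ = 13.0 × 9.620 × 21.7 = 2714 mg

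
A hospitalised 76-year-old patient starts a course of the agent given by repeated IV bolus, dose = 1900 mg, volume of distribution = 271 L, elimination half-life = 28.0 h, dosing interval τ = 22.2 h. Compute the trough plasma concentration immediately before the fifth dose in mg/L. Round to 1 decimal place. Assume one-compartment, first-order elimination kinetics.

C₀ per dose = Dose / Vd = 1900 / 271 = 7.011 mg/L
k = ln2 / t½ = 0.693147 / 28.0 = 0.02476 h⁻¹
Fraction remaining after one interval: r = e^(−kτ) = e^(−0.02476 × 22.2) = 0.5771
Before dose 5, 4 doses have been given (aged 1τ, 2τ, 3τ, 4τ).
C_trough = C₀ × (r + r² + … + r^4) = C₀ × r(1−r^4)/(1−r)
        = 7.011 × 0.5771 × (1 − 0.1109) / (1 − 0.5771) = 8.506 mg/L

8.5 mg/L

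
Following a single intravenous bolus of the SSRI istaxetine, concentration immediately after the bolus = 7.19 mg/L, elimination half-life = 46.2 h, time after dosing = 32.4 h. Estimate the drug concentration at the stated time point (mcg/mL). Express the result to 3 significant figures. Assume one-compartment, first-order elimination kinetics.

4.42 mcg/mL

k = ln2 / t½ = 0.693147 / 46.2 = 0.01500 h⁻¹
C = C₀ · e^(−k·t) = 7.190 × e^(−0.01500 × 32.4)
  = 7.190 × 0.6151 = 4.423 mg/L
(4.423 mg/L = 4.423 mcg/mL)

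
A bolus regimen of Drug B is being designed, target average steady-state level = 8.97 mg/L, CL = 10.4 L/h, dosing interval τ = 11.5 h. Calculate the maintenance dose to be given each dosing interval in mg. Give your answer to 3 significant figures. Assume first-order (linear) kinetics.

1070 mg

At steady state, Dose/τ = Css × CL.
Dose = Css × CL × τ = 8.97 × 10.40 × 11.5 = 1073 mg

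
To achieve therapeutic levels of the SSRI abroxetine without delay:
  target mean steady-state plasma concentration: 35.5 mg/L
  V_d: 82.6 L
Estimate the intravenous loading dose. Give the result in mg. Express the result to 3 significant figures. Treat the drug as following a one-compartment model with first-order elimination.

LD = Css × Vd = 35.5 × 82.6 = 2932 mg

2930 mg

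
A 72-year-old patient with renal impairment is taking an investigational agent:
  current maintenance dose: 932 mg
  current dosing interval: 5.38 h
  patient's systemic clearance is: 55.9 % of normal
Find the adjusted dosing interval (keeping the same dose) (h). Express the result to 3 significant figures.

To keep the same average steady-state level, dosing rate must scale with clearance.
CL ratio = 55.9 / 100 = 0.5590
New interval (same dose) = 5.38 / 0.5590 = 9.624 h

9.62 h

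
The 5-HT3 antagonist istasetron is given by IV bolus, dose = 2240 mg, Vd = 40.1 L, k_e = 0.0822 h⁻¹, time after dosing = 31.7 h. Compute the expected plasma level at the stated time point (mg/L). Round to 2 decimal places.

4.13 mg/L

C₀ = Dose / Vd = 2240 / 40.1 = 55.86 mg/L
C = C₀ · e^(−k·t) = 55.86 × e^(−0.08220 × 31.7)
  = 55.86 × 0.07385 = 4.125 mg/L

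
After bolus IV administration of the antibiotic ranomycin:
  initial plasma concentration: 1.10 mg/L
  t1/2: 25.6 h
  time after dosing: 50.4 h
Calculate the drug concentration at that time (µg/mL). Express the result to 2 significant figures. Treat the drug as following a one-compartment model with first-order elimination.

k = ln2 / t½ = 0.693147 / 25.6 = 0.02708 h⁻¹
C = C₀ · e^(−k·t) = 1.100 × e^(−0.02708 × 50.4)
  = 1.100 × 0.2554 = 0.2809 mg/L
(0.2809 mg/L = 0.2809 µg/mL)

0.28 µg/mL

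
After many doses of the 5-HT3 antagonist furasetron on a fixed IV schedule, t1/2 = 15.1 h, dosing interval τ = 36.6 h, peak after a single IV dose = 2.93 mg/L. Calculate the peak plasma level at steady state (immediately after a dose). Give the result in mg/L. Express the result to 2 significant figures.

3.6 mg/L

k = ln2 / t½ = 0.693147 / 15.1 = 0.04590 h⁻¹
e^(−kτ) = e^(−0.04590 × 36.6) = 0.1864
Accumulation ratio R = 1 / (1 − e^(−kτ)) = 1 / (1 − 0.1864) = 1.229
Steady-state peak = C₀ × R = 2.93 × 1.229 = 3.601 mg/L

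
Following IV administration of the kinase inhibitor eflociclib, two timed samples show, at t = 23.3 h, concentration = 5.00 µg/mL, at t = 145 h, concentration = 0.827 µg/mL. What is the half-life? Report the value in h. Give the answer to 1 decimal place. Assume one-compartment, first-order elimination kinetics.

k = ln(C₁/C₂) / (t₂ − t₁) = ln(5.00/0.827) / (145 − 23.3)
  = 1.799 / 121.7 = 0.01478 h⁻¹
t½ = ln2 / k = 0.693147 / 0.01478 = 46.90 h

46.9 h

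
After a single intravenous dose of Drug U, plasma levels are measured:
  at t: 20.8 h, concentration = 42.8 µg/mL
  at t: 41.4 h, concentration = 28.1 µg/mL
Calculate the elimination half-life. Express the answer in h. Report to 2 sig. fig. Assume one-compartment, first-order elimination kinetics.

k = ln(C₁/C₂) / (t₂ − t₁) = ln(42.8/28.1) / (41.4 − 20.8)
  = 0.4208 / 20.60 = 0.02043 h⁻¹
t½ = ln2 / k = 0.693147 / 0.02043 = 33.93 h

34 h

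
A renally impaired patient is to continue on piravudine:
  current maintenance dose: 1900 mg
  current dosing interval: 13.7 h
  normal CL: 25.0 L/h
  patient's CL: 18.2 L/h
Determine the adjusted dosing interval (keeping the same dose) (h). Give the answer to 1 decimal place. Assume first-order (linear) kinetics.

18.8 h

To keep the same average steady-state level, dosing rate must scale with clearance.
CL ratio = 18.2 / 25.0 = 0.7280
New interval (same dose) = 13.7 / 0.7280 = 18.82 h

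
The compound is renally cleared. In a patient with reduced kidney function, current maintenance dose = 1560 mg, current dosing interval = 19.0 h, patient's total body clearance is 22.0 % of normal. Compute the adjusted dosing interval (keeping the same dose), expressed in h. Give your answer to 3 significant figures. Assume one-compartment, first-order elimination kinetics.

86.4 h

To keep the same average steady-state level, dosing rate must scale with clearance.
CL ratio = 22.0 / 100 = 0.2200
New interval (same dose) = 19.0 / 0.2200 = 86.36 h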